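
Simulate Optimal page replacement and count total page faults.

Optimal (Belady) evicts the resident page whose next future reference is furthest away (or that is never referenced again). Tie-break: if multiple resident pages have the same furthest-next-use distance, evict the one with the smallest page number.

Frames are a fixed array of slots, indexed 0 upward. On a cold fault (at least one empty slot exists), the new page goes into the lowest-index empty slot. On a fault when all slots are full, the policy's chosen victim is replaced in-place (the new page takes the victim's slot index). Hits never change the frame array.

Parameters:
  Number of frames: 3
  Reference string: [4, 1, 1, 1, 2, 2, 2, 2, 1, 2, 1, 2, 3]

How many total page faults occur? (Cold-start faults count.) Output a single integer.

Step 0: ref 4 → FAULT, frames=[4,-,-]
Step 1: ref 1 → FAULT, frames=[4,1,-]
Step 2: ref 1 → HIT, frames=[4,1,-]
Step 3: ref 1 → HIT, frames=[4,1,-]
Step 4: ref 2 → FAULT, frames=[4,1,2]
Step 5: ref 2 → HIT, frames=[4,1,2]
Step 6: ref 2 → HIT, frames=[4,1,2]
Step 7: ref 2 → HIT, frames=[4,1,2]
Step 8: ref 1 → HIT, frames=[4,1,2]
Step 9: ref 2 → HIT, frames=[4,1,2]
Step 10: ref 1 → HIT, frames=[4,1,2]
Step 11: ref 2 → HIT, frames=[4,1,2]
Step 12: ref 3 → FAULT (evict 1), frames=[4,3,2]
Total faults: 4

Answer: 4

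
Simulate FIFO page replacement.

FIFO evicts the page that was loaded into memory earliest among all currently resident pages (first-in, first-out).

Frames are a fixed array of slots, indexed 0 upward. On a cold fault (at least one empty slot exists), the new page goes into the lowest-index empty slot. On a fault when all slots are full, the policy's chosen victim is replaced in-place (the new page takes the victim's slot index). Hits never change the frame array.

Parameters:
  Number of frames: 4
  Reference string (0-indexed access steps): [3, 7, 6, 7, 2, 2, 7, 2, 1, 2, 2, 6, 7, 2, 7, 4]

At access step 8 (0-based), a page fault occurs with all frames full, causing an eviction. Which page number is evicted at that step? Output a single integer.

Step 0: ref 3 -> FAULT, frames=[3,-,-,-]
Step 1: ref 7 -> FAULT, frames=[3,7,-,-]
Step 2: ref 6 -> FAULT, frames=[3,7,6,-]
Step 3: ref 7 -> HIT, frames=[3,7,6,-]
Step 4: ref 2 -> FAULT, frames=[3,7,6,2]
Step 5: ref 2 -> HIT, frames=[3,7,6,2]
Step 6: ref 7 -> HIT, frames=[3,7,6,2]
Step 7: ref 2 -> HIT, frames=[3,7,6,2]
Step 8: ref 1 -> FAULT, evict 3, frames=[1,7,6,2]
At step 8: evicted page 3

Answer: 3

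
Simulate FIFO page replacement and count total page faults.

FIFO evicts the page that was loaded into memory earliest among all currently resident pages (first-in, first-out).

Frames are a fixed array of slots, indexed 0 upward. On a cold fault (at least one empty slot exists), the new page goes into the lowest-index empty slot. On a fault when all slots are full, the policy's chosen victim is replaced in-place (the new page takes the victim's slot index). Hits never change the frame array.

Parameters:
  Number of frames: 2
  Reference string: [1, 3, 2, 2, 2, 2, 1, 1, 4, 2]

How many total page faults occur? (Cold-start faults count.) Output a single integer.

Step 0: ref 1 → FAULT, frames=[1,-]
Step 1: ref 3 → FAULT, frames=[1,3]
Step 2: ref 2 → FAULT (evict 1), frames=[2,3]
Step 3: ref 2 → HIT, frames=[2,3]
Step 4: ref 2 → HIT, frames=[2,3]
Step 5: ref 2 → HIT, frames=[2,3]
Step 6: ref 1 → FAULT (evict 3), frames=[2,1]
Step 7: ref 1 → HIT, frames=[2,1]
Step 8: ref 4 → FAULT (evict 2), frames=[4,1]
Step 9: ref 2 → FAULT (evict 1), frames=[4,2]
Total faults: 6

Answer: 6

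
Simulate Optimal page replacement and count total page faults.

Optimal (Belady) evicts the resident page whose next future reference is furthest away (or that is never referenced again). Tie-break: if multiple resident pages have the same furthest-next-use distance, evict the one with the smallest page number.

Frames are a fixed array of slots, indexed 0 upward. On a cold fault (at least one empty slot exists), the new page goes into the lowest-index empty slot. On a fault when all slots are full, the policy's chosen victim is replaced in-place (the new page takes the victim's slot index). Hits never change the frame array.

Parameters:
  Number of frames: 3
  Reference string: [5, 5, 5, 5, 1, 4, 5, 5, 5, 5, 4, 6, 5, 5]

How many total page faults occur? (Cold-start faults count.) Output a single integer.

Step 0: ref 5 → FAULT, frames=[5,-,-]
Step 1: ref 5 → HIT, frames=[5,-,-]
Step 2: ref 5 → HIT, frames=[5,-,-]
Step 3: ref 5 → HIT, frames=[5,-,-]
Step 4: ref 1 → FAULT, frames=[5,1,-]
Step 5: ref 4 → FAULT, frames=[5,1,4]
Step 6: ref 5 → HIT, frames=[5,1,4]
Step 7: ref 5 → HIT, frames=[5,1,4]
Step 8: ref 5 → HIT, frames=[5,1,4]
Step 9: ref 5 → HIT, frames=[5,1,4]
Step 10: ref 4 → HIT, frames=[5,1,4]
Step 11: ref 6 → FAULT (evict 1), frames=[5,6,4]
Step 12: ref 5 → HIT, frames=[5,6,4]
Step 13: ref 5 → HIT, frames=[5,6,4]
Total faults: 4

Answer: 4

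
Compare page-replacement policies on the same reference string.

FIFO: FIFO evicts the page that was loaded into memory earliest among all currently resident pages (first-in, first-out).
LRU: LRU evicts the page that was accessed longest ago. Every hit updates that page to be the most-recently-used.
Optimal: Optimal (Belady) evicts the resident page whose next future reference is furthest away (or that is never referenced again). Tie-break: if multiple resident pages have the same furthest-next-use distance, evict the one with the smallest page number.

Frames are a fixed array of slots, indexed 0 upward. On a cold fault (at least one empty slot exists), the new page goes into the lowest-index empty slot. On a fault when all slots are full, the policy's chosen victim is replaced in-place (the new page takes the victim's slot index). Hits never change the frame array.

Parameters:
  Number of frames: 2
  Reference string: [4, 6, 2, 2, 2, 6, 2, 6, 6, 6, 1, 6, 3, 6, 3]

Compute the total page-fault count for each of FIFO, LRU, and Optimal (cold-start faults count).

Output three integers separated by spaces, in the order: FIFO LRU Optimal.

Answer: 6 5 5

Derivation:
--- FIFO ---
  step 0: ref 4 -> FAULT, frames=[4,-] (faults so far: 1)
  step 1: ref 6 -> FAULT, frames=[4,6] (faults so far: 2)
  step 2: ref 2 -> FAULT, evict 4, frames=[2,6] (faults so far: 3)
  step 3: ref 2 -> HIT, frames=[2,6] (faults so far: 3)
  step 4: ref 2 -> HIT, frames=[2,6] (faults so far: 3)
  step 5: ref 6 -> HIT, frames=[2,6] (faults so far: 3)
  step 6: ref 2 -> HIT, frames=[2,6] (faults so far: 3)
  step 7: ref 6 -> HIT, frames=[2,6] (faults so far: 3)
  step 8: ref 6 -> HIT, frames=[2,6] (faults so far: 3)
  step 9: ref 6 -> HIT, frames=[2,6] (faults so far: 3)
  step 10: ref 1 -> FAULT, evict 6, frames=[2,1] (faults so far: 4)
  step 11: ref 6 -> FAULT, evict 2, frames=[6,1] (faults so far: 5)
  step 12: ref 3 -> FAULT, evict 1, frames=[6,3] (faults so far: 6)
  step 13: ref 6 -> HIT, frames=[6,3] (faults so far: 6)
  step 14: ref 3 -> HIT, frames=[6,3] (faults so far: 6)
  FIFO total faults: 6
--- LRU ---
  step 0: ref 4 -> FAULT, frames=[4,-] (faults so far: 1)
  step 1: ref 6 -> FAULT, frames=[4,6] (faults so far: 2)
  step 2: ref 2 -> FAULT, evict 4, frames=[2,6] (faults so far: 3)
  step 3: ref 2 -> HIT, frames=[2,6] (faults so far: 3)
  step 4: ref 2 -> HIT, frames=[2,6] (faults so far: 3)
  step 5: ref 6 -> HIT, frames=[2,6] (faults so far: 3)
  step 6: ref 2 -> HIT, frames=[2,6] (faults so far: 3)
  step 7: ref 6 -> HIT, frames=[2,6] (faults so far: 3)
  step 8: ref 6 -> HIT, frames=[2,6] (faults so far: 3)
  step 9: ref 6 -> HIT, frames=[2,6] (faults so far: 3)
  step 10: ref 1 -> FAULT, evict 2, frames=[1,6] (faults so far: 4)
  step 11: ref 6 -> HIT, frames=[1,6] (faults so far: 4)
  step 12: ref 3 -> FAULT, evict 1, frames=[3,6] (faults so far: 5)
  step 13: ref 6 -> HIT, frames=[3,6] (faults so far: 5)
  step 14: ref 3 -> HIT, frames=[3,6] (faults so far: 5)
  LRU total faults: 5
--- Optimal ---
  step 0: ref 4 -> FAULT, frames=[4,-] (faults so far: 1)
  step 1: ref 6 -> FAULT, frames=[4,6] (faults so far: 2)
  step 2: ref 2 -> FAULT, evict 4, frames=[2,6] (faults so far: 3)
  step 3: ref 2 -> HIT, frames=[2,6] (faults so far: 3)
  step 4: ref 2 -> HIT, frames=[2,6] (faults so far: 3)
  step 5: ref 6 -> HIT, frames=[2,6] (faults so far: 3)
  step 6: ref 2 -> HIT, frames=[2,6] (faults so far: 3)
  step 7: ref 6 -> HIT, frames=[2,6] (faults so far: 3)
  step 8: ref 6 -> HIT, frames=[2,6] (faults so far: 3)
  step 9: ref 6 -> HIT, frames=[2,6] (faults so far: 3)
  step 10: ref 1 -> FAULT, evict 2, frames=[1,6] (faults so far: 4)
  step 11: ref 6 -> HIT, frames=[1,6] (faults so far: 4)
  step 12: ref 3 -> FAULT, evict 1, frames=[3,6] (faults so far: 5)
  step 13: ref 6 -> HIT, frames=[3,6] (faults so far: 5)
  step 14: ref 3 -> HIT, frames=[3,6] (faults so far: 5)
  Optimal total faults: 5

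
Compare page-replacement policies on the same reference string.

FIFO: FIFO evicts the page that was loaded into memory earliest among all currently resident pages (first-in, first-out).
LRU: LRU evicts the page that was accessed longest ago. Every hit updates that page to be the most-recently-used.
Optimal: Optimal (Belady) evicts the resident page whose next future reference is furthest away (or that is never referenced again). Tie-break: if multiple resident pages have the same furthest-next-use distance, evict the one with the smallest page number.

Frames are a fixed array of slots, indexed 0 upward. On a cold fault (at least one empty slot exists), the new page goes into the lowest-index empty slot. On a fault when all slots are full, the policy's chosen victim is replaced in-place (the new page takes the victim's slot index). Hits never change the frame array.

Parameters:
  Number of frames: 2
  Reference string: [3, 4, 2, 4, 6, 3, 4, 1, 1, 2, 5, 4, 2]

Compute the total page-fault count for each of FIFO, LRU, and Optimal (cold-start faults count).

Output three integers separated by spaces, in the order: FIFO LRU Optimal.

Answer: 11 11 9

Derivation:
--- FIFO ---
  step 0: ref 3 -> FAULT, frames=[3,-] (faults so far: 1)
  step 1: ref 4 -> FAULT, frames=[3,4] (faults so far: 2)
  step 2: ref 2 -> FAULT, evict 3, frames=[2,4] (faults so far: 3)
  step 3: ref 4 -> HIT, frames=[2,4] (faults so far: 3)
  step 4: ref 6 -> FAULT, evict 4, frames=[2,6] (faults so far: 4)
  step 5: ref 3 -> FAULT, evict 2, frames=[3,6] (faults so far: 5)
  step 6: ref 4 -> FAULT, evict 6, frames=[3,4] (faults so far: 6)
  step 7: ref 1 -> FAULT, evict 3, frames=[1,4] (faults so far: 7)
  step 8: ref 1 -> HIT, frames=[1,4] (faults so far: 7)
  step 9: ref 2 -> FAULT, evict 4, frames=[1,2] (faults so far: 8)
  step 10: ref 5 -> FAULT, evict 1, frames=[5,2] (faults so far: 9)
  step 11: ref 4 -> FAULT, evict 2, frames=[5,4] (faults so far: 10)
  step 12: ref 2 -> FAULT, evict 5, frames=[2,4] (faults so far: 11)
  FIFO total faults: 11
--- LRU ---
  step 0: ref 3 -> FAULT, frames=[3,-] (faults so far: 1)
  step 1: ref 4 -> FAULT, frames=[3,4] (faults so far: 2)
  step 2: ref 2 -> FAULT, evict 3, frames=[2,4] (faults so far: 3)
  step 3: ref 4 -> HIT, frames=[2,4] (faults so far: 3)
  step 4: ref 6 -> FAULT, evict 2, frames=[6,4] (faults so far: 4)
  step 5: ref 3 -> FAULT, evict 4, frames=[6,3] (faults so far: 5)
  step 6: ref 4 -> FAULT, evict 6, frames=[4,3] (faults so far: 6)
  step 7: ref 1 -> FAULT, evict 3, frames=[4,1] (faults so far: 7)
  step 8: ref 1 -> HIT, frames=[4,1] (faults so far: 7)
  step 9: ref 2 -> FAULT, evict 4, frames=[2,1] (faults so far: 8)
  step 10: ref 5 -> FAULT, evict 1, frames=[2,5] (faults so far: 9)
  step 11: ref 4 -> FAULT, evict 2, frames=[4,5] (faults so far: 10)
  step 12: ref 2 -> FAULT, evict 5, frames=[4,2] (faults so far: 11)
  LRU total faults: 11
--- Optimal ---
  step 0: ref 3 -> FAULT, frames=[3,-] (faults so far: 1)
  step 1: ref 4 -> FAULT, frames=[3,4] (faults so far: 2)
  step 2: ref 2 -> FAULT, evict 3, frames=[2,4] (faults so far: 3)
  step 3: ref 4 -> HIT, frames=[2,4] (faults so far: 3)
  step 4: ref 6 -> FAULT, evict 2, frames=[6,4] (faults so far: 4)
  step 5: ref 3 -> FAULT, evict 6, frames=[3,4] (faults so far: 5)
  step 6: ref 4 -> HIT, frames=[3,4] (faults so far: 5)
  step 7: ref 1 -> FAULT, evict 3, frames=[1,4] (faults so far: 6)
  step 8: ref 1 -> HIT, frames=[1,4] (faults so far: 6)
  step 9: ref 2 -> FAULT, evict 1, frames=[2,4] (faults so far: 7)
  step 10: ref 5 -> FAULT, evict 2, frames=[5,4] (faults so far: 8)
  step 11: ref 4 -> HIT, frames=[5,4] (faults so far: 8)
  step 12: ref 2 -> FAULT, evict 4, frames=[5,2] (faults so far: 9)
  Optimal total faults: 9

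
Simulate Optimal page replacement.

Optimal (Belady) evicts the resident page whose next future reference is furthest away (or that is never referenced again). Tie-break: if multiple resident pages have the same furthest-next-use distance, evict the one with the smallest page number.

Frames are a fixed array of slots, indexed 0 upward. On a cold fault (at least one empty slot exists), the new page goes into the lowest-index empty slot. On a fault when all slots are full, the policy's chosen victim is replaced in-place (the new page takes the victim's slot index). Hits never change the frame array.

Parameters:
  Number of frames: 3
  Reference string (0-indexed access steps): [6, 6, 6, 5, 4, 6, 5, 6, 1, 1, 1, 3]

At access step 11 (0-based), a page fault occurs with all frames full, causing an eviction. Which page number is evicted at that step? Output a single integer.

Step 0: ref 6 -> FAULT, frames=[6,-,-]
Step 1: ref 6 -> HIT, frames=[6,-,-]
Step 2: ref 6 -> HIT, frames=[6,-,-]
Step 3: ref 5 -> FAULT, frames=[6,5,-]
Step 4: ref 4 -> FAULT, frames=[6,5,4]
Step 5: ref 6 -> HIT, frames=[6,5,4]
Step 6: ref 5 -> HIT, frames=[6,5,4]
Step 7: ref 6 -> HIT, frames=[6,5,4]
Step 8: ref 1 -> FAULT, evict 4, frames=[6,5,1]
Step 9: ref 1 -> HIT, frames=[6,5,1]
Step 10: ref 1 -> HIT, frames=[6,5,1]
Step 11: ref 3 -> FAULT, evict 1, frames=[6,5,3]
At step 11: evicted page 1

Answer: 1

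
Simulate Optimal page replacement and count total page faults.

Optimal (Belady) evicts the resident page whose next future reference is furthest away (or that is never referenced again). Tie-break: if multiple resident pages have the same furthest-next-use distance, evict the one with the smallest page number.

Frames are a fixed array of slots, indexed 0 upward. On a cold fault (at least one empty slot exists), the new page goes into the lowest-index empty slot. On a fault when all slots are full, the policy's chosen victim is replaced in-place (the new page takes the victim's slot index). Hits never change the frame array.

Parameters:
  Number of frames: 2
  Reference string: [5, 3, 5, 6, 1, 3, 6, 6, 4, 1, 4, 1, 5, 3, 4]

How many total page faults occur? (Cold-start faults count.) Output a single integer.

Answer: 8

Derivation:
Step 0: ref 5 → FAULT, frames=[5,-]
Step 1: ref 3 → FAULT, frames=[5,3]
Step 2: ref 5 → HIT, frames=[5,3]
Step 3: ref 6 → FAULT (evict 5), frames=[6,3]
Step 4: ref 1 → FAULT (evict 6), frames=[1,3]
Step 5: ref 3 → HIT, frames=[1,3]
Step 6: ref 6 → FAULT (evict 3), frames=[1,6]
Step 7: ref 6 → HIT, frames=[1,6]
Step 8: ref 4 → FAULT (evict 6), frames=[1,4]
Step 9: ref 1 → HIT, frames=[1,4]
Step 10: ref 4 → HIT, frames=[1,4]
Step 11: ref 1 → HIT, frames=[1,4]
Step 12: ref 5 → FAULT (evict 1), frames=[5,4]
Step 13: ref 3 → FAULT (evict 5), frames=[3,4]
Step 14: ref 4 → HIT, frames=[3,4]
Total faults: 8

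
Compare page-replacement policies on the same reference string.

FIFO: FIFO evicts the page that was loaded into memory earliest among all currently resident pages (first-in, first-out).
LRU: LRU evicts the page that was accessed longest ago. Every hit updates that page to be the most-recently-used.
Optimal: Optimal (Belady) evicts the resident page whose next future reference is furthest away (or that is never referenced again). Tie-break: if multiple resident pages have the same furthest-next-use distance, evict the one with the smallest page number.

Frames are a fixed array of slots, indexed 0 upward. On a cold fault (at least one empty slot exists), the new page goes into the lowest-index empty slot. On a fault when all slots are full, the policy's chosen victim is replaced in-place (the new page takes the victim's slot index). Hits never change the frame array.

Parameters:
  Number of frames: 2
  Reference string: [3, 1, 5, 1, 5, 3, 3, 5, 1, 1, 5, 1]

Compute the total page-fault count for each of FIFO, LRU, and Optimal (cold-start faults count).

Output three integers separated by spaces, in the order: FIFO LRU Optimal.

--- FIFO ---
  step 0: ref 3 -> FAULT, frames=[3,-] (faults so far: 1)
  step 1: ref 1 -> FAULT, frames=[3,1] (faults so far: 2)
  step 2: ref 5 -> FAULT, evict 3, frames=[5,1] (faults so far: 3)
  step 3: ref 1 -> HIT, frames=[5,1] (faults so far: 3)
  step 4: ref 5 -> HIT, frames=[5,1] (faults so far: 3)
  step 5: ref 3 -> FAULT, evict 1, frames=[5,3] (faults so far: 4)
  step 6: ref 3 -> HIT, frames=[5,3] (faults so far: 4)
  step 7: ref 5 -> HIT, frames=[5,3] (faults so far: 4)
  step 8: ref 1 -> FAULT, evict 5, frames=[1,3] (faults so far: 5)
  step 9: ref 1 -> HIT, frames=[1,3] (faults so far: 5)
  step 10: ref 5 -> FAULT, evict 3, frames=[1,5] (faults so far: 6)
  step 11: ref 1 -> HIT, frames=[1,5] (faults so far: 6)
  FIFO total faults: 6
--- LRU ---
  step 0: ref 3 -> FAULT, frames=[3,-] (faults so far: 1)
  step 1: ref 1 -> FAULT, frames=[3,1] (faults so far: 2)
  step 2: ref 5 -> FAULT, evict 3, frames=[5,1] (faults so far: 3)
  step 3: ref 1 -> HIT, frames=[5,1] (faults so far: 3)
  step 4: ref 5 -> HIT, frames=[5,1] (faults so far: 3)
  step 5: ref 3 -> FAULT, evict 1, frames=[5,3] (faults so far: 4)
  step 6: ref 3 -> HIT, frames=[5,3] (faults so far: 4)
  step 7: ref 5 -> HIT, frames=[5,3] (faults so far: 4)
  step 8: ref 1 -> FAULT, evict 3, frames=[5,1] (faults so far: 5)
  step 9: ref 1 -> HIT, frames=[5,1] (faults so far: 5)
  step 10: ref 5 -> HIT, frames=[5,1] (faults so far: 5)
  step 11: ref 1 -> HIT, frames=[5,1] (faults so far: 5)
  LRU total faults: 5
--- Optimal ---
  step 0: ref 3 -> FAULT, frames=[3,-] (faults so far: 1)
  step 1: ref 1 -> FAULT, frames=[3,1] (faults so far: 2)
  step 2: ref 5 -> FAULT, evict 3, frames=[5,1] (faults so far: 3)
  step 3: ref 1 -> HIT, frames=[5,1] (faults so far: 3)
  step 4: ref 5 -> HIT, frames=[5,1] (faults so far: 3)
  step 5: ref 3 -> FAULT, evict 1, frames=[5,3] (faults so far: 4)
  step 6: ref 3 -> HIT, frames=[5,3] (faults so far: 4)
  step 7: ref 5 -> HIT, frames=[5,3] (faults so far: 4)
  step 8: ref 1 -> FAULT, evict 3, frames=[5,1] (faults so far: 5)
  step 9: ref 1 -> HIT, frames=[5,1] (faults so far: 5)
  step 10: ref 5 -> HIT, frames=[5,1] (faults so far: 5)
  step 11: ref 1 -> HIT, frames=[5,1] (faults so far: 5)
  Optimal total faults: 5

Answer: 6 5 5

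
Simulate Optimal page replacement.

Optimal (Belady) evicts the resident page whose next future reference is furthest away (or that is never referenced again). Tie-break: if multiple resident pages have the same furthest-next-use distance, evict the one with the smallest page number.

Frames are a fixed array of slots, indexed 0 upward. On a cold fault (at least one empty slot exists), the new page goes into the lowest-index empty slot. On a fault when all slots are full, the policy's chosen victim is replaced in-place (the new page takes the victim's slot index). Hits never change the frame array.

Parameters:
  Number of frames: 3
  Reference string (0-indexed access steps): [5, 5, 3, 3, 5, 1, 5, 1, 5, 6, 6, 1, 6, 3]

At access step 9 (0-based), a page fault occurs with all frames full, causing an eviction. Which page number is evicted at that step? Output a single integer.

Step 0: ref 5 -> FAULT, frames=[5,-,-]
Step 1: ref 5 -> HIT, frames=[5,-,-]
Step 2: ref 3 -> FAULT, frames=[5,3,-]
Step 3: ref 3 -> HIT, frames=[5,3,-]
Step 4: ref 5 -> HIT, frames=[5,3,-]
Step 5: ref 1 -> FAULT, frames=[5,3,1]
Step 6: ref 5 -> HIT, frames=[5,3,1]
Step 7: ref 1 -> HIT, frames=[5,3,1]
Step 8: ref 5 -> HIT, frames=[5,3,1]
Step 9: ref 6 -> FAULT, evict 5, frames=[6,3,1]
At step 9: evicted page 5

Answer: 5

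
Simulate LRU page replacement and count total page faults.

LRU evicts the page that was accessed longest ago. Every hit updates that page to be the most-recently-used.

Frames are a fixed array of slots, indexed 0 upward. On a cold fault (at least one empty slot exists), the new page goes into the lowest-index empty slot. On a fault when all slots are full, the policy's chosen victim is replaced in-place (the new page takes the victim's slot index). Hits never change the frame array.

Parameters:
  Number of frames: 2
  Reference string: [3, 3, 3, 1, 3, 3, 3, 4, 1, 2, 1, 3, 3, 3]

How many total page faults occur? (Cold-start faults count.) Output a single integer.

Step 0: ref 3 → FAULT, frames=[3,-]
Step 1: ref 3 → HIT, frames=[3,-]
Step 2: ref 3 → HIT, frames=[3,-]
Step 3: ref 1 → FAULT, frames=[3,1]
Step 4: ref 3 → HIT, frames=[3,1]
Step 5: ref 3 → HIT, frames=[3,1]
Step 6: ref 3 → HIT, frames=[3,1]
Step 7: ref 4 → FAULT (evict 1), frames=[3,4]
Step 8: ref 1 → FAULT (evict 3), frames=[1,4]
Step 9: ref 2 → FAULT (evict 4), frames=[1,2]
Step 10: ref 1 → HIT, frames=[1,2]
Step 11: ref 3 → FAULT (evict 2), frames=[1,3]
Step 12: ref 3 → HIT, frames=[1,3]
Step 13: ref 3 → HIT, frames=[1,3]
Total faults: 6

Answer: 6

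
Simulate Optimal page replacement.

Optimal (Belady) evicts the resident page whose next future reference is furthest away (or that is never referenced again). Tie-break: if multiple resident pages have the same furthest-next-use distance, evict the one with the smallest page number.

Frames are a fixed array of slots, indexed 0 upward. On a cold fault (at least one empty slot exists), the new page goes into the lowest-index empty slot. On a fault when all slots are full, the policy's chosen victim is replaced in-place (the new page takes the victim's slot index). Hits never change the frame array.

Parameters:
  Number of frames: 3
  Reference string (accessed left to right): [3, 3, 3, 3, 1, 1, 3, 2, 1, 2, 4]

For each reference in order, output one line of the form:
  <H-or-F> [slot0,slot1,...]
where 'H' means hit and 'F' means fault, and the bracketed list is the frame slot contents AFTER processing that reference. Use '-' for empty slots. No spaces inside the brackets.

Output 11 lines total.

F [3,-,-]
H [3,-,-]
H [3,-,-]
H [3,-,-]
F [3,1,-]
H [3,1,-]
H [3,1,-]
F [3,1,2]
H [3,1,2]
H [3,1,2]
F [3,4,2]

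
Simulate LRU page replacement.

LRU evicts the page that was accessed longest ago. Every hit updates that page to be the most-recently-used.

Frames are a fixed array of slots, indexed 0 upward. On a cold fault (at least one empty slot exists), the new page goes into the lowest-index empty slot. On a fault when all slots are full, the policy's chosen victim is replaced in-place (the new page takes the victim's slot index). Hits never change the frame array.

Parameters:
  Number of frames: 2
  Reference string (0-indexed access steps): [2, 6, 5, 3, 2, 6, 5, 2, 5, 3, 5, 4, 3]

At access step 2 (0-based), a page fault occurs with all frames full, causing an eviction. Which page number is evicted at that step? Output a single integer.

Answer: 2

Derivation:
Step 0: ref 2 -> FAULT, frames=[2,-]
Step 1: ref 6 -> FAULT, frames=[2,6]
Step 2: ref 5 -> FAULT, evict 2, frames=[5,6]
At step 2: evicted page 2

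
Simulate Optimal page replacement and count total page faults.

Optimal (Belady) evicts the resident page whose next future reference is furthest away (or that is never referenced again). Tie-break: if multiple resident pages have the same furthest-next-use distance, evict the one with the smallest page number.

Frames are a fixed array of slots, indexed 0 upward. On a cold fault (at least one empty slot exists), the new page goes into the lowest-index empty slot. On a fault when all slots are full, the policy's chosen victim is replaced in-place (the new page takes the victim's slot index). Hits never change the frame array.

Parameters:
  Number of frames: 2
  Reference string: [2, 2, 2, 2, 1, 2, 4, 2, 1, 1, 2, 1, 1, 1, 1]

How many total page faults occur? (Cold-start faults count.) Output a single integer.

Step 0: ref 2 → FAULT, frames=[2,-]
Step 1: ref 2 → HIT, frames=[2,-]
Step 2: ref 2 → HIT, frames=[2,-]
Step 3: ref 2 → HIT, frames=[2,-]
Step 4: ref 1 → FAULT, frames=[2,1]
Step 5: ref 2 → HIT, frames=[2,1]
Step 6: ref 4 → FAULT (evict 1), frames=[2,4]
Step 7: ref 2 → HIT, frames=[2,4]
Step 8: ref 1 → FAULT (evict 4), frames=[2,1]
Step 9: ref 1 → HIT, frames=[2,1]
Step 10: ref 2 → HIT, frames=[2,1]
Step 11: ref 1 → HIT, frames=[2,1]
Step 12: ref 1 → HIT, frames=[2,1]
Step 13: ref 1 → HIT, frames=[2,1]
Step 14: ref 1 → HIT, frames=[2,1]
Total faults: 4

Answer: 4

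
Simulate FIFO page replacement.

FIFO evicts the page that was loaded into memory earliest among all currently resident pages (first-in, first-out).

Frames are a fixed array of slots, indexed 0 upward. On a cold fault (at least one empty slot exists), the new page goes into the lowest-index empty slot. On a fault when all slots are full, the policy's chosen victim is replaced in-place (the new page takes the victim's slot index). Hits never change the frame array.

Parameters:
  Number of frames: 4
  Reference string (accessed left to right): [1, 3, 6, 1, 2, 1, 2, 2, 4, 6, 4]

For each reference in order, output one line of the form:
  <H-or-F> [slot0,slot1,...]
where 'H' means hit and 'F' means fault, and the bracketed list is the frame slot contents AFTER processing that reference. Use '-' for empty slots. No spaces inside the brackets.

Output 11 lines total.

F [1,-,-,-]
F [1,3,-,-]
F [1,3,6,-]
H [1,3,6,-]
F [1,3,6,2]
H [1,3,6,2]
H [1,3,6,2]
H [1,3,6,2]
F [4,3,6,2]
H [4,3,6,2]
H [4,3,6,2]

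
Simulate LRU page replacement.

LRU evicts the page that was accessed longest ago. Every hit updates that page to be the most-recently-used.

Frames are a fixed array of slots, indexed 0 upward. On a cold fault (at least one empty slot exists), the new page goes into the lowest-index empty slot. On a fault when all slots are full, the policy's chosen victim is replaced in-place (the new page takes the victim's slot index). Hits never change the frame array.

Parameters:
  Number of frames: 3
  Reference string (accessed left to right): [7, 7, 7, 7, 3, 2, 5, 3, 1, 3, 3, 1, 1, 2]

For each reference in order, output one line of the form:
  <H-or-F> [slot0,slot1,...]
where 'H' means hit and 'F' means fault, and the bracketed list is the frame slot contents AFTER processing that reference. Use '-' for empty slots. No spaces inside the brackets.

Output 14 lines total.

F [7,-,-]
H [7,-,-]
H [7,-,-]
H [7,-,-]
F [7,3,-]
F [7,3,2]
F [5,3,2]
H [5,3,2]
F [5,3,1]
H [5,3,1]
H [5,3,1]
H [5,3,1]
H [5,3,1]
F [2,3,1]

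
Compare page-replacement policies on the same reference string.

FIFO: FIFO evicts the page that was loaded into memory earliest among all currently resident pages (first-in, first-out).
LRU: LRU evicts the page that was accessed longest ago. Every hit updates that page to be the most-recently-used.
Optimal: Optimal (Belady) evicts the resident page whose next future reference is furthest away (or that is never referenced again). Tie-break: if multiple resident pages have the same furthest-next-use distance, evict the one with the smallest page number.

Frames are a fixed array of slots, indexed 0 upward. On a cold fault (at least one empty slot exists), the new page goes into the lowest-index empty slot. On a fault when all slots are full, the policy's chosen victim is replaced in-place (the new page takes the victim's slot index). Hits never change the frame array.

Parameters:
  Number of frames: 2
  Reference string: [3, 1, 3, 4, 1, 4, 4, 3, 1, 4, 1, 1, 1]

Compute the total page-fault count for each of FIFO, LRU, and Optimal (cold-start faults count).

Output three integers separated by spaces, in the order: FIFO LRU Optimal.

--- FIFO ---
  step 0: ref 3 -> FAULT, frames=[3,-] (faults so far: 1)
  step 1: ref 1 -> FAULT, frames=[3,1] (faults so far: 2)
  step 2: ref 3 -> HIT, frames=[3,1] (faults so far: 2)
  step 3: ref 4 -> FAULT, evict 3, frames=[4,1] (faults so far: 3)
  step 4: ref 1 -> HIT, frames=[4,1] (faults so far: 3)
  step 5: ref 4 -> HIT, frames=[4,1] (faults so far: 3)
  step 6: ref 4 -> HIT, frames=[4,1] (faults so far: 3)
  step 7: ref 3 -> FAULT, evict 1, frames=[4,3] (faults so far: 4)
  step 8: ref 1 -> FAULT, evict 4, frames=[1,3] (faults so far: 5)
  step 9: ref 4 -> FAULT, evict 3, frames=[1,4] (faults so far: 6)
  step 10: ref 1 -> HIT, frames=[1,4] (faults so far: 6)
  step 11: ref 1 -> HIT, frames=[1,4] (faults so far: 6)
  step 12: ref 1 -> HIT, frames=[1,4] (faults so far: 6)
  FIFO total faults: 6
--- LRU ---
  step 0: ref 3 -> FAULT, frames=[3,-] (faults so far: 1)
  step 1: ref 1 -> FAULT, frames=[3,1] (faults so far: 2)
  step 2: ref 3 -> HIT, frames=[3,1] (faults so far: 2)
  step 3: ref 4 -> FAULT, evict 1, frames=[3,4] (faults so far: 3)
  step 4: ref 1 -> FAULT, evict 3, frames=[1,4] (faults so far: 4)
  step 5: ref 4 -> HIT, frames=[1,4] (faults so far: 4)
  step 6: ref 4 -> HIT, frames=[1,4] (faults so far: 4)
  step 7: ref 3 -> FAULT, evict 1, frames=[3,4] (faults so far: 5)
  step 8: ref 1 -> FAULT, evict 4, frames=[3,1] (faults so far: 6)
  step 9: ref 4 -> FAULT, evict 3, frames=[4,1] (faults so far: 7)
  step 10: ref 1 -> HIT, frames=[4,1] (faults so far: 7)
  step 11: ref 1 -> HIT, frames=[4,1] (faults so far: 7)
  step 12: ref 1 -> HIT, frames=[4,1] (faults so far: 7)
  LRU total faults: 7
--- Optimal ---
  step 0: ref 3 -> FAULT, frames=[3,-] (faults so far: 1)
  step 1: ref 1 -> FAULT, frames=[3,1] (faults so far: 2)
  step 2: ref 3 -> HIT, frames=[3,1] (faults so far: 2)
  step 3: ref 4 -> FAULT, evict 3, frames=[4,1] (faults so far: 3)
  step 4: ref 1 -> HIT, frames=[4,1] (faults so far: 3)
  step 5: ref 4 -> HIT, frames=[4,1] (faults so far: 3)
  step 6: ref 4 -> HIT, frames=[4,1] (faults so far: 3)
  step 7: ref 3 -> FAULT, evict 4, frames=[3,1] (faults so far: 4)
  step 8: ref 1 -> HIT, frames=[3,1] (faults so far: 4)
  step 9: ref 4 -> FAULT, evict 3, frames=[4,1] (faults so far: 5)
  step 10: ref 1 -> HIT, frames=[4,1] (faults so far: 5)
  step 11: ref 1 -> HIT, frames=[4,1] (faults so far: 5)
  step 12: ref 1 -> HIT, frames=[4,1] (faults so far: 5)
  Optimal total faults: 5

Answer: 6 7 5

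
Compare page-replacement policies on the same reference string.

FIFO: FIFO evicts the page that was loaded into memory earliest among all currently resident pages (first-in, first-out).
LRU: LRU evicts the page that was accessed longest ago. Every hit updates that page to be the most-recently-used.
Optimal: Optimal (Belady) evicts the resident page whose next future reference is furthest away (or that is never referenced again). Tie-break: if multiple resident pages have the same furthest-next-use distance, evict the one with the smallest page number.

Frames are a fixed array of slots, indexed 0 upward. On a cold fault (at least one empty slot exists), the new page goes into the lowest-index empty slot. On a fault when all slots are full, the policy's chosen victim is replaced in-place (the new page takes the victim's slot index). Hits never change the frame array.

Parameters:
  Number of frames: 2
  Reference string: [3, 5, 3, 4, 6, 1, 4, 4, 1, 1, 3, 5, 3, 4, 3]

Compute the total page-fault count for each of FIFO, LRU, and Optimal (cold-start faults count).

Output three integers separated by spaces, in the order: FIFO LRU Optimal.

--- FIFO ---
  step 0: ref 3 -> FAULT, frames=[3,-] (faults so far: 1)
  step 1: ref 5 -> FAULT, frames=[3,5] (faults so far: 2)
  step 2: ref 3 -> HIT, frames=[3,5] (faults so far: 2)
  step 3: ref 4 -> FAULT, evict 3, frames=[4,5] (faults so far: 3)
  step 4: ref 6 -> FAULT, evict 5, frames=[4,6] (faults so far: 4)
  step 5: ref 1 -> FAULT, evict 4, frames=[1,6] (faults so far: 5)
  step 6: ref 4 -> FAULT, evict 6, frames=[1,4] (faults so far: 6)
  step 7: ref 4 -> HIT, frames=[1,4] (faults so far: 6)
  step 8: ref 1 -> HIT, frames=[1,4] (faults so far: 6)
  step 9: ref 1 -> HIT, frames=[1,4] (faults so far: 6)
  step 10: ref 3 -> FAULT, evict 1, frames=[3,4] (faults so far: 7)
  step 11: ref 5 -> FAULT, evict 4, frames=[3,5] (faults so far: 8)
  step 12: ref 3 -> HIT, frames=[3,5] (faults so far: 8)
  step 13: ref 4 -> FAULT, evict 3, frames=[4,5] (faults so far: 9)
  step 14: ref 3 -> FAULT, evict 5, frames=[4,3] (faults so far: 10)
  FIFO total faults: 10
--- LRU ---
  step 0: ref 3 -> FAULT, frames=[3,-] (faults so far: 1)
  step 1: ref 5 -> FAULT, frames=[3,5] (faults so far: 2)
  step 2: ref 3 -> HIT, frames=[3,5] (faults so far: 2)
  step 3: ref 4 -> FAULT, evict 5, frames=[3,4] (faults so far: 3)
  step 4: ref 6 -> FAULT, evict 3, frames=[6,4] (faults so far: 4)
  step 5: ref 1 -> FAULT, evict 4, frames=[6,1] (faults so far: 5)
  step 6: ref 4 -> FAULT, evict 6, frames=[4,1] (faults so far: 6)
  step 7: ref 4 -> HIT, frames=[4,1] (faults so far: 6)
  step 8: ref 1 -> HIT, frames=[4,1] (faults so far: 6)
  step 9: ref 1 -> HIT, frames=[4,1] (faults so far: 6)
  step 10: ref 3 -> FAULT, evict 4, frames=[3,1] (faults so far: 7)
  step 11: ref 5 -> FAULT, evict 1, frames=[3,5] (faults so far: 8)
  step 12: ref 3 -> HIT, frames=[3,5] (faults so far: 8)
  step 13: ref 4 -> FAULT, evict 5, frames=[3,4] (faults so far: 9)
  step 14: ref 3 -> HIT, frames=[3,4] (faults so far: 9)
  LRU total faults: 9
--- Optimal ---
  step 0: ref 3 -> FAULT, frames=[3,-] (faults so far: 1)
  step 1: ref 5 -> FAULT, frames=[3,5] (faults so far: 2)
  step 2: ref 3 -> HIT, frames=[3,5] (faults so far: 2)
  step 3: ref 4 -> FAULT, evict 5, frames=[3,4] (faults so far: 3)
  step 4: ref 6 -> FAULT, evict 3, frames=[6,4] (faults so far: 4)
  step 5: ref 1 -> FAULT, evict 6, frames=[1,4] (faults so far: 5)
  step 6: ref 4 -> HIT, frames=[1,4] (faults so far: 5)
  step 7: ref 4 -> HIT, frames=[1,4] (faults so far: 5)
  step 8: ref 1 -> HIT, frames=[1,4] (faults so far: 5)
  step 9: ref 1 -> HIT, frames=[1,4] (faults so far: 5)
  step 10: ref 3 -> FAULT, evict 1, frames=[3,4] (faults so far: 6)
  step 11: ref 5 -> FAULT, evict 4, frames=[3,5] (faults so far: 7)
  step 12: ref 3 -> HIT, frames=[3,5] (faults so far: 7)
  step 13: ref 4 -> FAULT, evict 5, frames=[3,4] (faults so far: 8)
  step 14: ref 3 -> HIT, frames=[3,4] (faults so far: 8)
  Optimal total faults: 8

Answer: 10 9 8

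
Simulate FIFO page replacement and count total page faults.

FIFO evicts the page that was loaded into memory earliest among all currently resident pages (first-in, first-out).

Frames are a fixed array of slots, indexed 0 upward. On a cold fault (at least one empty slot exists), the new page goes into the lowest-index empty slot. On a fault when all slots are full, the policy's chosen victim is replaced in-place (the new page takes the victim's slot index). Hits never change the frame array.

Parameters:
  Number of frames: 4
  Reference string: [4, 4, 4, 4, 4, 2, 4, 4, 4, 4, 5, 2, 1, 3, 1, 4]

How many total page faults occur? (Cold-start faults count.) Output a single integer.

Step 0: ref 4 → FAULT, frames=[4,-,-,-]
Step 1: ref 4 → HIT, frames=[4,-,-,-]
Step 2: ref 4 → HIT, frames=[4,-,-,-]
Step 3: ref 4 → HIT, frames=[4,-,-,-]
Step 4: ref 4 → HIT, frames=[4,-,-,-]
Step 5: ref 2 → FAULT, frames=[4,2,-,-]
Step 6: ref 4 → HIT, frames=[4,2,-,-]
Step 7: ref 4 → HIT, frames=[4,2,-,-]
Step 8: ref 4 → HIT, frames=[4,2,-,-]
Step 9: ref 4 → HIT, frames=[4,2,-,-]
Step 10: ref 5 → FAULT, frames=[4,2,5,-]
Step 11: ref 2 → HIT, frames=[4,2,5,-]
Step 12: ref 1 → FAULT, frames=[4,2,5,1]
Step 13: ref 3 → FAULT (evict 4), frames=[3,2,5,1]
Step 14: ref 1 → HIT, frames=[3,2,5,1]
Step 15: ref 4 → FAULT (evict 2), frames=[3,4,5,1]
Total faults: 6

Answer: 6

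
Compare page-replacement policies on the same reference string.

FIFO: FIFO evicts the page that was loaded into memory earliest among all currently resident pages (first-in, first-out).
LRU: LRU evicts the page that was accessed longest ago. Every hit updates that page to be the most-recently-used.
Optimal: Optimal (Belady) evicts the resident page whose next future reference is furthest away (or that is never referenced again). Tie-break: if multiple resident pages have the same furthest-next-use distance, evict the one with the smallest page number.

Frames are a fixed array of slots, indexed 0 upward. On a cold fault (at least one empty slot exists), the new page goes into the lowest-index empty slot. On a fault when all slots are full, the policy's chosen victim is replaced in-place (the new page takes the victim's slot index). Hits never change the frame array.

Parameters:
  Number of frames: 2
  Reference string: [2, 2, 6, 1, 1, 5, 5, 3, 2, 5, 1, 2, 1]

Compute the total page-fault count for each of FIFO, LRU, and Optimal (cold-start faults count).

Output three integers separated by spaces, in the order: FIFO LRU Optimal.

--- FIFO ---
  step 0: ref 2 -> FAULT, frames=[2,-] (faults so far: 1)
  step 1: ref 2 -> HIT, frames=[2,-] (faults so far: 1)
  step 2: ref 6 -> FAULT, frames=[2,6] (faults so far: 2)
  step 3: ref 1 -> FAULT, evict 2, frames=[1,6] (faults so far: 3)
  step 4: ref 1 -> HIT, frames=[1,6] (faults so far: 3)
  step 5: ref 5 -> FAULT, evict 6, frames=[1,5] (faults so far: 4)
  step 6: ref 5 -> HIT, frames=[1,5] (faults so far: 4)
  step 7: ref 3 -> FAULT, evict 1, frames=[3,5] (faults so far: 5)
  step 8: ref 2 -> FAULT, evict 5, frames=[3,2] (faults so far: 6)
  step 9: ref 5 -> FAULT, evict 3, frames=[5,2] (faults so far: 7)
  step 10: ref 1 -> FAULT, evict 2, frames=[5,1] (faults so far: 8)
  step 11: ref 2 -> FAULT, evict 5, frames=[2,1] (faults so far: 9)
  step 12: ref 1 -> HIT, frames=[2,1] (faults so far: 9)
  FIFO total faults: 9
--- LRU ---
  step 0: ref 2 -> FAULT, frames=[2,-] (faults so far: 1)
  step 1: ref 2 -> HIT, frames=[2,-] (faults so far: 1)
  step 2: ref 6 -> FAULT, frames=[2,6] (faults so far: 2)
  step 3: ref 1 -> FAULT, evict 2, frames=[1,6] (faults so far: 3)
  step 4: ref 1 -> HIT, frames=[1,6] (faults so far: 3)
  step 5: ref 5 -> FAULT, evict 6, frames=[1,5] (faults so far: 4)
  step 6: ref 5 -> HIT, frames=[1,5] (faults so far: 4)
  step 7: ref 3 -> FAULT, evict 1, frames=[3,5] (faults so far: 5)
  step 8: ref 2 -> FAULT, evict 5, frames=[3,2] (faults so far: 6)
  step 9: ref 5 -> FAULT, evict 3, frames=[5,2] (faults so far: 7)
  step 10: ref 1 -> FAULT, evict 2, frames=[5,1] (faults so far: 8)
  step 11: ref 2 -> FAULT, evict 5, frames=[2,1] (faults so far: 9)
  step 12: ref 1 -> HIT, frames=[2,1] (faults so far: 9)
  LRU total faults: 9
--- Optimal ---
  step 0: ref 2 -> FAULT, frames=[2,-] (faults so far: 1)
  step 1: ref 2 -> HIT, frames=[2,-] (faults so far: 1)
  step 2: ref 6 -> FAULT, frames=[2,6] (faults so far: 2)
  step 3: ref 1 -> FAULT, evict 6, frames=[2,1] (faults so far: 3)
  step 4: ref 1 -> HIT, frames=[2,1] (faults so far: 3)
  step 5: ref 5 -> FAULT, evict 1, frames=[2,5] (faults so far: 4)
  step 6: ref 5 -> HIT, frames=[2,5] (faults so far: 4)
  step 7: ref 3 -> FAULT, evict 5, frames=[2,3] (faults so far: 5)
  step 8: ref 2 -> HIT, frames=[2,3] (faults so far: 5)
  step 9: ref 5 -> FAULT, evict 3, frames=[2,5] (faults so far: 6)
  step 10: ref 1 -> FAULT, evict 5, frames=[2,1] (faults so far: 7)
  step 11: ref 2 -> HIT, frames=[2,1] (faults so far: 7)
  step 12: ref 1 -> HIT, frames=[2,1] (faults so far: 7)
  Optimal total faults: 7

Answer: 9 9 7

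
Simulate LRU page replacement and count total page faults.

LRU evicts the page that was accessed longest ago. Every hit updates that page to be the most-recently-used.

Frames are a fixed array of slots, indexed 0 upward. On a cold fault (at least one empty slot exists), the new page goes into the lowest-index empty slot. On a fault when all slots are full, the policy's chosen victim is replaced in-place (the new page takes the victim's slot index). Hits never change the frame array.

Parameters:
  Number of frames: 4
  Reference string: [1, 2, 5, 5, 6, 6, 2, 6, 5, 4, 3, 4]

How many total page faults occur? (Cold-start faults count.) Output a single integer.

Step 0: ref 1 → FAULT, frames=[1,-,-,-]
Step 1: ref 2 → FAULT, frames=[1,2,-,-]
Step 2: ref 5 → FAULT, frames=[1,2,5,-]
Step 3: ref 5 → HIT, frames=[1,2,5,-]
Step 4: ref 6 → FAULT, frames=[1,2,5,6]
Step 5: ref 6 → HIT, frames=[1,2,5,6]
Step 6: ref 2 → HIT, frames=[1,2,5,6]
Step 7: ref 6 → HIT, frames=[1,2,5,6]
Step 8: ref 5 → HIT, frames=[1,2,5,6]
Step 9: ref 4 → FAULT (evict 1), frames=[4,2,5,6]
Step 10: ref 3 → FAULT (evict 2), frames=[4,3,5,6]
Step 11: ref 4 → HIT, frames=[4,3,5,6]
Total faults: 6

Answer: 6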